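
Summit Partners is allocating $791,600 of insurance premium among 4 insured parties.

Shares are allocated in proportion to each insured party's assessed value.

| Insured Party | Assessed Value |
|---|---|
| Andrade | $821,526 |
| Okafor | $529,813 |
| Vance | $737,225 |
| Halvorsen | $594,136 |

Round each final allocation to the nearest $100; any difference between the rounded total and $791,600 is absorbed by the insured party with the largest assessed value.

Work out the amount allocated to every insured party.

Andrade: $242,500; Okafor: $156,300; Vance: $217,500; Halvorsen: $175,300

Total assessed value = 2,682,700.
Proportional shares: Andrade 821,526/2,682,700 × $791,600 = 242,412.49; Okafor 529,813/2,682,700 × $791,600 = 156,335.02; Vance 737,225/2,682,700 × $791,600 = 217,537.30; Halvorsen 594,136/2,682,700 × $791,600 = 175,315.19.
At nearest $100: Andrade $242,400; Okafor $156,300; Vance $217,500; Halvorsen $175,300. Sum = $791,500.
Difference $791,600 − $791,500 = +$100 applied to largest assessed value (Andrade): Andrade becomes $242,500.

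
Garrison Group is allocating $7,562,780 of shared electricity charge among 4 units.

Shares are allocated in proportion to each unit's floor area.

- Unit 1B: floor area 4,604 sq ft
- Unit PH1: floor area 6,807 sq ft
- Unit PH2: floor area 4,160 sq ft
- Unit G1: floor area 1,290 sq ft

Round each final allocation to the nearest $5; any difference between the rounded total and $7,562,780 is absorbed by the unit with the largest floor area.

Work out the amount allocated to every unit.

Total floor area = 16,861.
Raw shares: Unit 1B 4,604/16,861 × $7,562,780 = 2,065,063.70; Unit PH1 6,807/16,861 × $7,562,780 = 3,053,190.41; Unit PH2 4,160/16,861 × $7,562,780 = 1,865,913.34; Unit G1 1,290/16,861 × $7,562,780 = 578,612.55.
Rounded to nearest $5: Unit 1B $2,065,065; Unit PH1 $3,053,190; Unit PH2 $1,865,915; Unit G1 $578,615. Sum = $7,562,785.
Difference $7,562,780 − $7,562,785 = −$5 applied to largest floor area (Unit PH1): Unit PH1 becomes $3,053,185.

Unit 1B: $2,065,065; Unit PH1: $3,053,185; Unit PH2: $1,865,915; Unit G1: $578,615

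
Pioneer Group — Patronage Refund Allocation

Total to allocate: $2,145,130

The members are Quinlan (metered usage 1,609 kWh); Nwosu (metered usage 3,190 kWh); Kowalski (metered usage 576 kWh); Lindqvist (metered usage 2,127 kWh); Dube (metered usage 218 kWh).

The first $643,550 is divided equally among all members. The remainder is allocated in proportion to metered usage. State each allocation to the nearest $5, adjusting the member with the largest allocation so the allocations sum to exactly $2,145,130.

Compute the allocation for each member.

Quinlan: $441,670 | Nwosu: $749,180 | Kowalski: $240,745 | Lindqvist: $542,425 | Dube: $171,110

$643,550 shared equally gives $128,710 per member.
Remainder $1,501,580 by metered usage (total 7,720): Quinlan 312,958.84 → $312,960; Nwosu 620,471.53 → $620,470; Kowalski 112,034.98 → $112,035; Lindqvist 413,712.52 → $413,715; Dube 42,402.13 → $42,400.
Totals: Quinlan $128,710 + $312,960 = $441,670; Nwosu $128,710 + $620,470 = $749,180; Kowalski $128,710 + $112,035 = $240,745; Lindqvist $128,710 + $413,715 = $542,425; Dube $128,710 + $42,400 = $171,110.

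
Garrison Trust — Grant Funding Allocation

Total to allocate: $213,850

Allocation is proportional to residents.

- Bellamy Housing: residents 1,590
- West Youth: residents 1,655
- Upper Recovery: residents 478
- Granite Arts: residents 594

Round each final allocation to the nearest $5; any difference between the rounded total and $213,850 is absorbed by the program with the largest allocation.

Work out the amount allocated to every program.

Residents total: 4,317.
Pro-rata amounts: Bellamy Housing 1,590/4,317 × $213,850 = 78,763.38; West Youth 1,655/4,317 × $213,850 = 81,983.26; Upper Recovery 478/4,317 × $213,850 = 23,678.55; Granite Arts 594/4,317 × $213,850 = 29,424.81.
At nearest $5: Bellamy Housing $78,765; West Youth $81,985; Upper Recovery $23,680; Granite Arts $29,425. Sum = $213,855.
Difference $213,850 − $213,855 = −$5 applied to largest allocation (West Youth): West Youth becomes $81,980.

Bellamy Housing: $78,765; West Youth: $81,980; Upper Recovery: $23,680; Granite Arts: $29,425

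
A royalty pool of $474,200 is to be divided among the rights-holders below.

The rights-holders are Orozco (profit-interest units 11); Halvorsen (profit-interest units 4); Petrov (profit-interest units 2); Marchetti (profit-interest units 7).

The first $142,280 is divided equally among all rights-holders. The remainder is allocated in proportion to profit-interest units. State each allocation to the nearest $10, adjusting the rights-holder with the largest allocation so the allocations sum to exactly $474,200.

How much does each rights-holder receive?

First tranche $142,280 split equally: $35,570 each.
Remainder $331,920 by profit-interest units (total 24): Orozco 152,130.00 → $152,130; Halvorsen 55,320.00 → $55,320; Petrov 27,660.00 → $27,660; Marchetti 96,810.00 → $96,810.
Totals: Orozco $35,570 + $152,130 = $187,700; Halvorsen $35,570 + $55,320 = $90,890; Petrov $35,570 + $27,660 = $63,230; Marchetti $35,570 + $96,810 = $132,380.

Orozco: $187,700 | Halvorsen: $90,890 | Petrov: $63,230 | Marchetti: $132,380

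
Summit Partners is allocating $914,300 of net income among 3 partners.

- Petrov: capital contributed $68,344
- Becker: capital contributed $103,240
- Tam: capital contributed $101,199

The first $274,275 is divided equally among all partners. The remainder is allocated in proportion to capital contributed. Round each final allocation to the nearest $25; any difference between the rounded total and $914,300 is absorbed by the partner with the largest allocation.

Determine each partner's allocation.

Equal tier: $274,275 ÷ 3 = $91,425 apiece.
Remainder $640,025 by capital contributed (total 272,783): Petrov 160,354.09 → $160,350; Becker 242,229.83 → $242,225; Tam 237,441.08 → $237,450.
Totals: Petrov $91,425 + $160,350 = $251,775; Becker $91,425 + $242,225 = $333,650; Tam $91,425 + $237,450 = $328,875.

Petrov: $251,775 · Becker: $333,650 · Tam: $328,875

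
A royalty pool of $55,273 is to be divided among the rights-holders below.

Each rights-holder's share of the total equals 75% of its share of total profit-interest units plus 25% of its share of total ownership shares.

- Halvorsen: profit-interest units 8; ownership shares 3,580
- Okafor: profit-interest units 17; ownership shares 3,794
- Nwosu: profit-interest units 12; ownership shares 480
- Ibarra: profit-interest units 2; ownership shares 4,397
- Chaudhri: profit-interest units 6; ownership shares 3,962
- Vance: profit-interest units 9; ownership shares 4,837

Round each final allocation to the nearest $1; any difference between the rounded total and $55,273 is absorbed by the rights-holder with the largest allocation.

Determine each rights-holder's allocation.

Totals — profit-interest units 54, ownership shares 21,050.
Combined weights (75% profit-interest units + 25% ownership shares): Halvorsen 0.1536; Okafor 0.2812; Nwosu 0.1724; Ibarra 0.0800; Chaudhri 0.1304; Vance 0.1824.
Proportional shares: Halvorsen 8,491.53; Okafor 15,541.14; Nwosu 9,527.26; Ibarra 4,421.77; Chaudhri 7,206.93; Vance 10,084.37.
At nearest $1: Halvorsen $8,492; Okafor $15,541; Nwosu $9,527; Ibarra $4,422; Chaudhri $7,207; Vance $10,084. Sum = $55,273.
Sum already equals the total — no adjustment.

Halvorsen: $8,492; Okafor: $15,541; Nwosu: $9,527; Ibarra: $4,422; Chaudhri: $7,207; Vance: $10,084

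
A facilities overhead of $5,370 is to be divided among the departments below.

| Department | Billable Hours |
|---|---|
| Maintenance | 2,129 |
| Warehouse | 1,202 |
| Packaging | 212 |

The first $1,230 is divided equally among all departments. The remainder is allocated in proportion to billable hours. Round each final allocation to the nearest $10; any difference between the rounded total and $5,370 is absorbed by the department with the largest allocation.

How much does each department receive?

$1,230 shared equally gives $410 per department.
Remainder $4,140 by billable hours (total 3,543): Maintenance 2,487.74 → $2,490; Warehouse 1,404.54 → $1,400; Packaging 247.72 → $250.
Totals: Maintenance $410 + $2,490 = $2,900; Warehouse $410 + $1,400 = $1,810; Packaging $410 + $250 = $660.

Maintenance: $2,900 · Warehouse: $1,810 · Packaging: $660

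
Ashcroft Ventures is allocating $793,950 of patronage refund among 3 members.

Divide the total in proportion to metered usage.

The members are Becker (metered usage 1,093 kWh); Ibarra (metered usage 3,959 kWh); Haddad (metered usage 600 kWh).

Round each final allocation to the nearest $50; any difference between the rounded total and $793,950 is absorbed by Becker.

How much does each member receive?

Combined metered usage = 5,652.
Proportional shares: Becker 1,093/5,652 × $793,950 = 153,536.33; Ibarra 3,959/5,652 × $793,950 = 556,130.23; Haddad 600/5,652 × $793,950 = 84,283.44.
After rounding ($50): Becker $153,550; Ibarra $556,150; Haddad $84,300. Sum = $794,000.
Difference $793,950 − $794,000 = −$50 applied to Becker: Becker becomes $153,500.

Becker: $153,500; Ibarra: $556,150; Haddad: $84,300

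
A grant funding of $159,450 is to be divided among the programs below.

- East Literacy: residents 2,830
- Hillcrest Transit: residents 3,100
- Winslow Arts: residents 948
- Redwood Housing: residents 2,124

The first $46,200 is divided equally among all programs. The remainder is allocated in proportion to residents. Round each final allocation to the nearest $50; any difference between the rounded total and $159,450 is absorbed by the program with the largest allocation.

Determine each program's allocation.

East Literacy: $47,150 · Hillcrest Transit: $50,550 · Winslow Arts: $23,500 · Redwood Housing: $38,250

First tranche $46,200 split equally: $11,550 each.
Remainder $113,250 by residents (total 9,002): East Literacy 35,602.92 → $35,600; Hillcrest Transit 38,999.67 → $39,000; Winslow Arts 11,926.35 → $11,950; Redwood Housing 26,721.06 → $26,700.
Totals: East Literacy $11,550 + $35,600 = $47,150; Hillcrest Transit $11,550 + $39,000 = $50,550; Winslow Arts $11,550 + $11,950 = $23,500; Redwood Housing $11,550 + $26,700 = $38,250.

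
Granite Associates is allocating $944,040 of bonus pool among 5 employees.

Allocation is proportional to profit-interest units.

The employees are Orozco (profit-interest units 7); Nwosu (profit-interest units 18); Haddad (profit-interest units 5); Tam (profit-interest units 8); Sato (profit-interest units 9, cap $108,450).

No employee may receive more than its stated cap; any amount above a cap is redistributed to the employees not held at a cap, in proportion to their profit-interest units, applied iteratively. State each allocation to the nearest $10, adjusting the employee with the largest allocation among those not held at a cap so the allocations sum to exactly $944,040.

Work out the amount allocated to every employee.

Sum of profit-interest units: 47.
Unconstrained shares: Orozco 140,601.70; Nwosu 361,547.23; Haddad 100,429.79; Tam 160,687.66; Sato 180,773.62.
Cap binds for Sato ($108,450); balance $835,590 reallocated over remaining profit-interest units 38.
Redistributed shares: Orozco 153,924.47 → $153,920; Nwosu 395,805.79 → $395,810; Haddad 109,946.05 → $109,950; Tam 175,913.68 → $175,910.

Orozco: $153,920; Nwosu: $395,810; Haddad: $109,950; Tam: $175,910; Sato: $108,450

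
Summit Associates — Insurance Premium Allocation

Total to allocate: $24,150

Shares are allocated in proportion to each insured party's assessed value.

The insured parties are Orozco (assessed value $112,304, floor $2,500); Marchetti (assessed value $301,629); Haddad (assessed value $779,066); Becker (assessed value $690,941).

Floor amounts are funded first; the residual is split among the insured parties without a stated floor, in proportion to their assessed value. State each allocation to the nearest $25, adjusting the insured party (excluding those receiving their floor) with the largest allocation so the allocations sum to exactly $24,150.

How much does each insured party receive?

Fund the minimums — Orozco $2,500. Balance $21,650.
Balance split over remaining assessed value 1,771,636: Marchetti 3,686.01 → $3,675; Haddad 9,520.45 → $9,525; Becker 8,443.54 → $8,450.

Orozco: $2,500 · Marchetti: $3,675 · Haddad: $9,525 · Becker: $8,450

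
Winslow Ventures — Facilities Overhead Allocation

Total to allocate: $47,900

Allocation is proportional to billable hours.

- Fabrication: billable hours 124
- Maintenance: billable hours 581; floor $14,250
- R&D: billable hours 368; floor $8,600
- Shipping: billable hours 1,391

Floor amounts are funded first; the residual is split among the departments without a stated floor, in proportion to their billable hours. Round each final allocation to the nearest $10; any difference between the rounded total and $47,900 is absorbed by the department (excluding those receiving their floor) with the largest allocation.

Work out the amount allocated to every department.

Fund the minimums — Maintenance $14,250; R&D $8,600. Balance $25,050.
Balance split over remaining billable hours 1,515: Fabrication 2,050.30 → $2,050; Shipping 22,999.70 → $23,000.

Fabrication: $2,050 · Maintenance: $14,250 · R&D: $8,600 · Shipping: $23,000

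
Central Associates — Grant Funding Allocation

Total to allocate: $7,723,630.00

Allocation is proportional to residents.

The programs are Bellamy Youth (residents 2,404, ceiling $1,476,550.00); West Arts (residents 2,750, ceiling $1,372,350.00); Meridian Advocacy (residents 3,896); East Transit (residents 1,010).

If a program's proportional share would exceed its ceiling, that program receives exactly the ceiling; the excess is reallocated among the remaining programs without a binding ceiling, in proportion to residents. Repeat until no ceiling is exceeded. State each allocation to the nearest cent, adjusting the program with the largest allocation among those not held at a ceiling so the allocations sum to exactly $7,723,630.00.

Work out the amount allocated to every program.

Bellamy Youth: $1,476,550.00; West Arts: $1,372,350.00; Meridian Advocacy: $3,871,167.57; East Transit: $1,003,562.43

Total residents = 10,060.
Proportional shares (ignoring caps): Bellamy Youth 1,845,686.5328; West Arts 2,111,330.2684; Meridian Advocacy 2,991,179.1730; East Transit 775,434.0258.
Capped: Bellamy Youth ($1,476,550.00), West Arts ($1,372,350.00); balance $4,874,730.00 reallocated over remaining residents 4,906.
Redistributed shares: Meridian Advocacy 3,871,167.5662 → $3,871,167.57; East Transit 1,003,562.4338 → $1,003,562.43.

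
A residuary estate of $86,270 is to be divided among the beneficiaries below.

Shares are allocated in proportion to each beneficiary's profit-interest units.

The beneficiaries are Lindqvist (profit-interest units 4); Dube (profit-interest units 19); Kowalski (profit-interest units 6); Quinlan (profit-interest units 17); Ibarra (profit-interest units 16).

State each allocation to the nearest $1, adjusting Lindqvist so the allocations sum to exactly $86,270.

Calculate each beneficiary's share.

Total profit-interest units = 62.
Proportional shares: Lindqvist 4/62 × $86,270 = 5,565.81; Dube 19/62 × $86,270 = 26,437.58; Kowalski 6/62 × $86,270 = 8,348.71; Quinlan 17/62 × $86,270 = 23,654.68; Ibarra 16/62 × $86,270 = 22,263.23.
Rounded to nearest $1: Lindqvist $5,566; Dube $26,438; Kowalski $8,349; Quinlan $23,655; Ibarra $22,263. Sum = $86,271.
Difference $86,270 − $86,271 = −$1 applied to Lindqvist: Lindqvist becomes $5,565.

Lindqvist: $5,565 | Dube: $26,438 | Kowalski: $8,349 | Quinlan: $23,655 | Ibarra: $22,263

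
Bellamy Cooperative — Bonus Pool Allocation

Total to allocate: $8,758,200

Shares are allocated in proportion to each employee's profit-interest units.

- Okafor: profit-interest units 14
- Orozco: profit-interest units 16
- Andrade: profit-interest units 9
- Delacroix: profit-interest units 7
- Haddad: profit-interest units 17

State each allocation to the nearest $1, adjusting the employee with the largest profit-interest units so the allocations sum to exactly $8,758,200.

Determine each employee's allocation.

Combined profit-interest units = 14 + 16 + 9 + 7 + 17 = 63.
Unrounded shares: Okafor 1,946,266.67; Orozco 2,224,304.76; Andrade 1,251,171.43; Delacroix 973,133.33; Haddad 2,363,323.81.
At nearest $1: Okafor $1,946,267; Orozco $2,224,305; Andrade $1,251,171; Delacroix $973,133; Haddad $2,363,324. Sum = $8,758,200.
No rounding difference to absorb.

Okafor: $1,946,267; Orozco: $2,224,305; Andrade: $1,251,171; Delacroix: $973,133; Haddad: $2,363,324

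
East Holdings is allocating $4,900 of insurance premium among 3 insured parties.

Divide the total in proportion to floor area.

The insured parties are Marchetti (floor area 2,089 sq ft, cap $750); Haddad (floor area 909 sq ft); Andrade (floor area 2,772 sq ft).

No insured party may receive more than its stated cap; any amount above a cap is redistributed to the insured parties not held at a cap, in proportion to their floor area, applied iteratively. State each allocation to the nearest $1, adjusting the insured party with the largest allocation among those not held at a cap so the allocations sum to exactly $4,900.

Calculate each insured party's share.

Sum of floor area: 5,770.
Unconstrained shares: Marchetti 1,774.02; Haddad 771.94; Andrade 2,354.04.
Held at cap: Marchetti ($750); balance $4,150 reallocated over remaining floor area 3,681.
Remaining shares: Haddad 1,024.82 → $1,025; Andrade 3,125.18 → $3,125.

Marchetti: $750; Haddad: $1,025; Andrade: $3,125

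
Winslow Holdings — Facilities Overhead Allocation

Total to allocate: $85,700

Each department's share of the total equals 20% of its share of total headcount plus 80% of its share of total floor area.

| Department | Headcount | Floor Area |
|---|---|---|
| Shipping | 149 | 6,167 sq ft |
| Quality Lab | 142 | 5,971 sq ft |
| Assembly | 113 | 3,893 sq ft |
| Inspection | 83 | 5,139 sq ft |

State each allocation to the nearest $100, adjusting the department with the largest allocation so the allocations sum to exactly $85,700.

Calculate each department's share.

Shipping: $25,200; Quality Lab: $24,300; Assembly: $16,600; Inspection: $19,600

Headcount total 487; floor area total 21,170.
Composite weights (20% headcount + 80% floor area): Shipping 0.2942; Quality Lab 0.2840; Assembly 0.1935; Inspection 0.2283.
Proportional shares: Shipping 25,216.17; Quality Lab 24,335.05; Assembly 16,584.70; Inspection 19,564.07.
Rounded to nearest $100: Shipping $25,200; Quality Lab $24,300; Assembly $16,600; Inspection $19,600. Sum = $85,700.
Rounded total matches; no reconciliation needed.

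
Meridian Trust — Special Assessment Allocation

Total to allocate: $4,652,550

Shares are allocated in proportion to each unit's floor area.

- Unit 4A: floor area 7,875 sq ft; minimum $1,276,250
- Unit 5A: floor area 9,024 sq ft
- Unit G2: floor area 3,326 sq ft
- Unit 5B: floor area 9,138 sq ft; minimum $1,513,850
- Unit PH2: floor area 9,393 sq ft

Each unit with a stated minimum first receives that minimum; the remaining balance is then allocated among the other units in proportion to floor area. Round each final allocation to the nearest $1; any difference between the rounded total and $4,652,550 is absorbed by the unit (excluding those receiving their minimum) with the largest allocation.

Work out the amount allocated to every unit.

Unit 4A: $1,276,250 | Unit 5A: $772,973 | Unit G2: $284,897 | Unit 5B: $1,513,850 | Unit PH2: $804,580

Minimums first: Unit 4A $1,276,250; Unit 5B $1,513,850. Remaining pool $1,862,450.
Remaining pool split over remaining floor area 21,743: Unit 5A 772,972.86 → $772,973; Unit G2 284,896.69 → $284,897; Unit PH2 804,580.46 → $804,580.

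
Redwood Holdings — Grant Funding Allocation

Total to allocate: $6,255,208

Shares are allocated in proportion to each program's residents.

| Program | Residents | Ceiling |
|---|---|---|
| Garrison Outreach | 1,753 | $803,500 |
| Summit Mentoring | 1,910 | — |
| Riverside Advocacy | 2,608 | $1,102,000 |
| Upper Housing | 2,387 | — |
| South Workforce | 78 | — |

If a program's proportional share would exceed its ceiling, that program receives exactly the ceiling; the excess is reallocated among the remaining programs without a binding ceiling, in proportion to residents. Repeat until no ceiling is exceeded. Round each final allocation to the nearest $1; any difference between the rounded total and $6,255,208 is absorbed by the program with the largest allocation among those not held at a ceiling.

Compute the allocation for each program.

Garrison Outreach: $803,500; Summit Mentoring: $1,898,958; Riverside Advocacy: $1,102,000; Upper Housing: $2,373,201; South Workforce: $77,549

Residents total: 8,736.
Pro-rata shares before constraints: Garrison Outreach 1,255,194.55; Summit Mentoring 1,367,610.72; Riverside Advocacy 1,867,397.26; Upper Housing 1,709,155.39; South Workforce 55,850.07.
Cap binds for Garrison Outreach ($803,500), Riverside Advocacy ($1,102,000); remaining pool $4,349,708 reallocated over remaining residents 4,375.
Redistributed shares: Summit Mentoring 1,898,958.24 → $1,898,958; Upper Housing 2,373,200.68 → $2,373,201; South Workforce 77,549.08 → $77,549.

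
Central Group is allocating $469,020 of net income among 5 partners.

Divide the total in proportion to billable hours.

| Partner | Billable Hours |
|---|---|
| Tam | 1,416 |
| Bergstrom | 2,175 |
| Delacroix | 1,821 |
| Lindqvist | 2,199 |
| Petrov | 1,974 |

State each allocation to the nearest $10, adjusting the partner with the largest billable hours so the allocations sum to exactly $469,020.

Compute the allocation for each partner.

Sum of billable hours: 1,416 + 2,175 + 1,821 + 2,199 + 1,974 = 9,585.
Proportional shares: Tam 69,288.71; Bergstrom 106,428.64; Delacroix 89,106.46; Lindqvist 107,603.02; Petrov 96,593.16.
At nearest $10: Tam $69,290; Bergstrom $106,430; Delacroix $89,110; Lindqvist $107,600; Petrov $96,590. Sum = $469,020.
No rounding difference to absorb.

Tam: $69,290 | Bergstrom: $106,430 | Delacroix: $89,110 | Lindqvist: $107,600 | Petrov: $96,590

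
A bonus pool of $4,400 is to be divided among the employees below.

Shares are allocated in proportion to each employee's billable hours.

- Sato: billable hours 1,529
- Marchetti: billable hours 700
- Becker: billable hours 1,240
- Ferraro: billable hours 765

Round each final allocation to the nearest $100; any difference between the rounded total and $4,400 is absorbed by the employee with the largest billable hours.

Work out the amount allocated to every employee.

Billable hours total: 1,529 + 700 + 1,240 + 765 = 4,234.
Raw shares: Sato 1,588.95; Marchetti 727.44; Becker 1,288.62; Ferraro 794.99.
After rounding ($100): Sato $1,600; Marchetti $700; Becker $1,300; Ferraro $800. Sum = $4,400.
No rounding difference to absorb.

Sato: $1,600 | Marchetti: $700 | Becker: $1,300 | Ferraro: $800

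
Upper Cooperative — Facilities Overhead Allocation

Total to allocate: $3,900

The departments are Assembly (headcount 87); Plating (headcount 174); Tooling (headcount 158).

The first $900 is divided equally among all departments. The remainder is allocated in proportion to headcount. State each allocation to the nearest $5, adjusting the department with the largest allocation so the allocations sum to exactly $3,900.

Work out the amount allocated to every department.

Assembly: $925 · Plating: $1,545 · Tooling: $1,430

$900 shared equally gives $300 per department.
Remainder $3,000 by headcount (total 419): Assembly 622.91 → $625; Plating 1,245.82 → $1,245; Tooling 1,131.26 → $1,130.
Totals: Assembly $300 + $625 = $925; Plating $300 + $1,245 = $1,545; Tooling $300 + $1,130 = $1,430.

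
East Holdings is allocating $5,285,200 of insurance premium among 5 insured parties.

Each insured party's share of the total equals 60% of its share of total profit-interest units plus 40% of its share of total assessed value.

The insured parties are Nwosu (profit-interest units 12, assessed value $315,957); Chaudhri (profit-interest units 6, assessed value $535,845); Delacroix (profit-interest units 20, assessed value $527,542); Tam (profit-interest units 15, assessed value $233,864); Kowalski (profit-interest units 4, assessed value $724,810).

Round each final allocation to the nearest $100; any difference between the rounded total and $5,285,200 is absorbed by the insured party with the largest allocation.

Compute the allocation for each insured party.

Profit-interest units total 57; assessed value total 2,338,018.
Composite weights (60% profit-interest units + 40% assessed value): Nwosu 0.1804; Chaudhri 0.1548; Delacroix 0.3008; Tam 0.1979; Kowalski 0.1661.
Unrounded shares: Nwosu 953,298.49; Chaudhri 818,323.27; Delacroix 1,589,687.12; Tam 1,045,969.51; Kowalski 877,921.62.
After rounding ($100): Nwosu $953,300; Chaudhri $818,300; Delacroix $1,589,700; Tam $1,046,000; Kowalski $877,900. Sum = $5,285,200.
No rounding difference to absorb.

Nwosu: $953,300 | Chaudhri: $818,300 | Delacroix: $1,589,700 | Tam: $1,046,000 | Kowalski: $877,900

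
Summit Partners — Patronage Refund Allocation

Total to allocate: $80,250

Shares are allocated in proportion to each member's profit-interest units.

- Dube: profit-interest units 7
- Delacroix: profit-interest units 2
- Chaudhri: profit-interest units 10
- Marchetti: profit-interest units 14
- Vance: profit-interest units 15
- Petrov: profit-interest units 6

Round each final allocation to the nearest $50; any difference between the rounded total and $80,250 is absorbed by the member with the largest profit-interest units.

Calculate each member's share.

Dube: $10,400 · Delacroix: $2,950 · Chaudhri: $14,850 · Marchetti: $20,800 · Vance: $22,350 · Petrov: $8,900

Combined profit-interest units = 54.
Pro-rata amounts: Dube 7/54 × $80,250 = 10,402.78; Delacroix 2/54 × $80,250 = 2,972.22; Chaudhri 10/54 × $80,250 = 14,861.11; Marchetti 14/54 × $80,250 = 20,805.56; Vance 15/54 × $80,250 = 22,291.67; Petrov 6/54 × $80,250 = 8,916.67.
At nearest $50: Dube $10,400; Delacroix $2,950; Chaudhri $14,850; Marchetti $20,800; Vance $22,300; Petrov $8,900. Sum = $80,200.
Difference $80,250 − $80,200 = +$50 applied to largest profit-interest units (Vance): Vance becomes $22,350.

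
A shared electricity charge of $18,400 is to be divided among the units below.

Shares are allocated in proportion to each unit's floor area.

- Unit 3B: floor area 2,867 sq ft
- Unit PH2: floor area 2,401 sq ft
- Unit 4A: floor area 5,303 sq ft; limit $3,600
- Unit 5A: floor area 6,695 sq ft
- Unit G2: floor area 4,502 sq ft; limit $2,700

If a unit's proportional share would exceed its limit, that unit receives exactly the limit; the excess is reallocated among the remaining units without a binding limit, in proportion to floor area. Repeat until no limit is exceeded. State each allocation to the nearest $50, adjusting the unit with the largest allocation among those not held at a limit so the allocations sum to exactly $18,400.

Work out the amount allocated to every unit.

Unit 3B: $2,900 | Unit PH2: $2,450 | Unit 4A: $3,600 | Unit 5A: $6,750 | Unit G2: $2,700

Sum of floor area: 21,768.
Proportional shares (ignoring caps): Unit 3B 2,423.41; Unit PH2 2,029.51; Unit 4A 4,482.51; Unit 5A 5,659.13; Unit G2 3,805.44.
Cap binds for Unit 4A ($3,600), Unit G2 ($2,700); residual $12,100 reallocated over remaining floor area 11,963.
Shares after redistribution: Unit 3B 2,899.83 → $2,900; Unit PH2 2,428.50 → $2,450; Unit 5A 6,771.67 → $6,750.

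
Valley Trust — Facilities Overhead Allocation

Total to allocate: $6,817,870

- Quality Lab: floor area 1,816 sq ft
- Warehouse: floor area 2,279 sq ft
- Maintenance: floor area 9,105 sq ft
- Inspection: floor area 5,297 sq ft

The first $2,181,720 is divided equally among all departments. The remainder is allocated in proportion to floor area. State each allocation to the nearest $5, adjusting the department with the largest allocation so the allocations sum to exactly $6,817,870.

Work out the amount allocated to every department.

Quality Lab: $1,000,600 | Warehouse: $1,116,645 | Maintenance: $2,827,535 | Inspection: $1,873,090

First tranche $2,181,720 split equally: $545,430 each.
Remainder $4,636,150 by floor area (total 18,497): Quality Lab 455,168.32 → $455,170; Warehouse 571,216.19 → $571,215; Maintenance 2,282,107.68 → $2,282,110; Inspection 1,327,657.81 → $1,327,660.
Rounding difference −$5 on remainder applied to Maintenance.
Totals: Quality Lab $545,430 + $455,170 = $1,000,600; Warehouse $545,430 + $571,215 = $1,116,645; Maintenance $545,430 + $2,282,105 = $2,827,535; Inspection $545,430 + $1,327,660 = $1,873,090.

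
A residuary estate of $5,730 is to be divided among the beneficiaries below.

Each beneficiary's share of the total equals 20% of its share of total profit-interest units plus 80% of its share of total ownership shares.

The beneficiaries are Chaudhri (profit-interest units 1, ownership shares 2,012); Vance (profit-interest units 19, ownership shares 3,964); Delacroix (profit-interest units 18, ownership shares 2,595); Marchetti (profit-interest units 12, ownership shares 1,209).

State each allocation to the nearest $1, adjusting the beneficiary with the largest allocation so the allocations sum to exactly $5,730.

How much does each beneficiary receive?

Chaudhri: $966 · Vance: $2,293 · Delacroix: $1,629 · Marchetti: $842

Totals — profit-interest units 50, ownership shares 9,780.
Combined weights (20% profit-interest units + 80% ownership shares): Chaudhri 0.1686; Vance 0.4003; Delacroix 0.2843; Marchetti 0.1469.
Pro-rata amounts: Chaudhri 965.97; Vance 2,293.45; Delacroix 1,628.87; Marchetti 841.71.
After rounding ($1): Chaudhri $966; Vance $2,293; Delacroix $1,629; Marchetti $842. Sum = $5,730.
Rounded total matches; no reconciliation needed.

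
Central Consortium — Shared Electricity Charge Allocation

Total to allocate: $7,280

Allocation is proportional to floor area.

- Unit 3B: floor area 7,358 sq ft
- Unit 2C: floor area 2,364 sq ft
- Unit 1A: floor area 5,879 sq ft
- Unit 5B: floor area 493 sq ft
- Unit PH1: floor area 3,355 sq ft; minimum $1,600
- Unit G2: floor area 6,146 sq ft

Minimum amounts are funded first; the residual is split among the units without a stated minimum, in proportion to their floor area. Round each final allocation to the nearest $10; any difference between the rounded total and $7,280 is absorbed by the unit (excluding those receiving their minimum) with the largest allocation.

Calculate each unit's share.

Minimums first: Unit PH1 $1,600. Remaining pool $5,680.
Remaining pool split over remaining floor area 22,240: Unit 3B 1,879.20 → $1,880; Unit 2C 603.76 → $600; Unit 1A 1,501.47 → $1,500; Unit 5B 125.91 → $130; Unit G2 1,569.66 → $1,570.

Unit 3B: $1,880; Unit 2C: $600; Unit 1A: $1,500; Unit 5B: $130; Unit PH1: $1,600; Unit G2: $1,570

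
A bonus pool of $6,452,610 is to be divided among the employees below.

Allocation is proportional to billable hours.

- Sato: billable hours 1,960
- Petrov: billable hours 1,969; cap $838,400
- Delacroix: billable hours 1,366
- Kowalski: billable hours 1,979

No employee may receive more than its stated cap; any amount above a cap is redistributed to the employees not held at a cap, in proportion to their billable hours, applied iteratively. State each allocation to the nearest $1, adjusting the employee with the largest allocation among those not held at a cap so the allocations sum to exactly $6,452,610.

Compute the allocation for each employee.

Sato: $2,074,242; Petrov: $838,400; Delacroix: $1,445,619; Kowalski: $2,094,349

Combined billable hours = 7,274.
Pro-rata shares before constraints: Sato 1,738,674.13; Petrov 1,746,657.83; Delacroix 1,211,749.42; Kowalski 1,755,528.62.
Held at cap: Petrov ($838,400); residual $5,614,210 reallocated over remaining billable hours 5,305.
Remaining shares: Sato 2,074,241.58 → $2,074,242; Delacroix 1,445,619.39 → $1,445,619; Kowalski 2,094,349.03 → $2,094,349.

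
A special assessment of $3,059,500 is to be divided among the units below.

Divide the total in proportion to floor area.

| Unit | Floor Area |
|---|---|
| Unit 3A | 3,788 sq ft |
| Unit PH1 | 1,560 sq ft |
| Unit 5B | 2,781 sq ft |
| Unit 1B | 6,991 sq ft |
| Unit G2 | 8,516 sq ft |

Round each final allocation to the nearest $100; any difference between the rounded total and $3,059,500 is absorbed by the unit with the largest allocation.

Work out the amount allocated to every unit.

Unit 3A: $490,300 | Unit PH1: $201,900 | Unit 5B: $360,000 | Unit 1B: $904,900 | Unit G2: $1,102,400

Combined floor area = 23,636.
Raw shares: Unit 3A 3,788/23,636 × $3,059,500 = 490,327.72; Unit PH1 1,560/23,636 × $3,059,500 = 201,930.11; Unit 5B 2,781/23,636 × $3,059,500 = 359,979.25; Unit 1B 6,991/23,636 × $3,059,500 = 904,931.65; Unit G2 8,516/23,636 × $3,059,500 = 1,102,331.27.
Rounded to nearest $100: Unit 3A $490,300; Unit PH1 $201,900; Unit 5B $360,000; Unit 1B $904,900; Unit G2 $1,102,300. Sum = $3,059,400.
Difference $3,059,500 − $3,059,400 = +$100 applied to largest allocation (Unit G2): Unit G2 becomes $1,102,400.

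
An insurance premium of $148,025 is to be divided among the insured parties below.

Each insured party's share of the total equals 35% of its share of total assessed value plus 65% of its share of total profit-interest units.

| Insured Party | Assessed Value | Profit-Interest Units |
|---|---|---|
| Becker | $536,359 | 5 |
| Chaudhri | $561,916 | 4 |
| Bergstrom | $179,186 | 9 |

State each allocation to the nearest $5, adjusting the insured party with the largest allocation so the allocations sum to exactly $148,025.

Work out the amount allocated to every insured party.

Becker: $48,480 | Chaudhri: $44,170 | Bergstrom: $55,375

Assessed value total 1,277,461; profit-interest units total 18.
Combined weights (35% assessed value + 65% profit-interest units): Becker 0.3275; Chaudhri 0.2984; Bergstrom 0.3741.
Pro-rata amounts: Becker 48,479.33; Chaudhri 44,170.47; Bergstrom 55,375.20.
At nearest $5: Becker $48,480; Chaudhri $44,170; Bergstrom $55,375. Sum = $148,025.
Sum already equals the total — no adjustment.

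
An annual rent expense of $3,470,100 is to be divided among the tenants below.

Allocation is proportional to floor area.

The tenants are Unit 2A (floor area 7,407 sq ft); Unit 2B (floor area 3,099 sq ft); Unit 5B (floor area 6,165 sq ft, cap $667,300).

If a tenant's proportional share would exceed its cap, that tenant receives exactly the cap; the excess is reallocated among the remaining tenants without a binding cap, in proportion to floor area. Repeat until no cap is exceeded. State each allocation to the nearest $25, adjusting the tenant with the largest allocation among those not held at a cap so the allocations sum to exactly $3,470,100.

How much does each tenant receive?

Unit 2A: $1,976,050 · Unit 2B: $826,750 · Unit 5B: $667,300

Sum of floor area: 16,671.
Unconstrained shares: Unit 2A 1,541,780.98; Unit 2B 645,062.68; Unit 5B 1,283,256.34.
Capped: Unit 5B ($667,300); remaining pool $2,802,800 reallocated over remaining floor area 10,506.
Redistributed shares: Unit 2A 1,976,046.03 → $1,976,050; Unit 2B 826,753.97 → $826,750.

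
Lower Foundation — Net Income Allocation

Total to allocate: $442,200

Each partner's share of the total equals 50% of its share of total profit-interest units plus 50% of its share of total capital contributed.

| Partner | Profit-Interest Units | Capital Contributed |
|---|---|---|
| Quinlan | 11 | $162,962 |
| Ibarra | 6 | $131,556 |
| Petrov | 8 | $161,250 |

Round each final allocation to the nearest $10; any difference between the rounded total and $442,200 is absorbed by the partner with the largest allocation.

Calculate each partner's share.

Totals — profit-interest units 25, capital contributed 455,768.
Blended shares (50% profit-interest units + 50% capital contributed): Quinlan 0.3988; Ibarra 0.2643; Petrov 0.3369.
Raw shares: Quinlan 176,339.35; Ibarra 116,883.82; Petrov 148,976.83.
Rounded to nearest $10: Quinlan $176,340; Ibarra $116,880; Petrov $148,980. Sum = $442,200.
Sum already equals the total — no adjustment.

Quinlan: $176,340 | Ibarra: $116,880 | Petrov: $148,980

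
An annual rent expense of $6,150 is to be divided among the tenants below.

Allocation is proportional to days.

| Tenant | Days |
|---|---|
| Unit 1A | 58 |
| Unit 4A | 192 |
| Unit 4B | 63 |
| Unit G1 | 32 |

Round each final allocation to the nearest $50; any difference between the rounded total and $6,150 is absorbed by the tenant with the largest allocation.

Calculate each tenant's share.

Sum of days: 345.
Raw shares: Unit 1A 58/345 × $6,150 = 1,033.91; Unit 4A 192/345 × $6,150 = 3,422.61; Unit 4B 63/345 × $6,150 = 1,123.04; Unit G1 32/345 × $6,150 = 570.43.
Rounded to nearest $50: Unit 1A $1,050; Unit 4A $3,400; Unit 4B $1,100; Unit G1 $550. Sum = $6,100.
Difference $6,150 − $6,100 = +$50 applied to largest allocation (Unit 4A): Unit 4A becomes $3,450.

Unit 1A: $1,050; Unit 4A: $3,450; Unit 4B: $1,100; Unit G1: $550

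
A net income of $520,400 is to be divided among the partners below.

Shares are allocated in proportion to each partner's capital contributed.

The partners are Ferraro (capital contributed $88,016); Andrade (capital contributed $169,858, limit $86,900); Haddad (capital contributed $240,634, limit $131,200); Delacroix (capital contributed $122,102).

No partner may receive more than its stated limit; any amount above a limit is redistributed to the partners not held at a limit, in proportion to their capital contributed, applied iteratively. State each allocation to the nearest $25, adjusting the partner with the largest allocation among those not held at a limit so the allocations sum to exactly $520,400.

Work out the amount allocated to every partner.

Ferraro: $126,625; Andrade: $86,900; Haddad: $131,200; Delacroix: $175,675

Capital contributed total: 620,610.
Proportional shares (ignoring caps): Ferraro 73,804.04; Andrade 142,431.00; Haddad 201,778.79; Delacroix 102,386.17.
Cap binds for Andrade ($86,900), Haddad ($131,200); balance $302,300 reallocated over remaining capital contributed 210,118.
Remaining shares: Ferraro 126,629.97 → $126,625; Delacroix 175,670.03 → $175,675.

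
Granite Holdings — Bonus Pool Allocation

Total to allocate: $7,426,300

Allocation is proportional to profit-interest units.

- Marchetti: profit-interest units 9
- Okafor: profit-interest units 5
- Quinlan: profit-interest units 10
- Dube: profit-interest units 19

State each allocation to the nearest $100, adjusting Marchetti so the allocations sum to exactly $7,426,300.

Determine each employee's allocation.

Marchetti: $1,554,400 · Okafor: $863,500 · Quinlan: $1,727,000 · Dube: $3,281,400

Profit-interest units total: 43.
Proportional shares: Marchetti 9/43 × $7,426,300 = 1,554,341.86; Okafor 5/43 × $7,426,300 = 863,523.26; Quinlan 10/43 × $7,426,300 = 1,727,046.51; Dube 19/43 × $7,426,300 = 3,281,388.37.
After rounding ($100): Marchetti $1,554,300; Okafor $863,500; Quinlan $1,727,000; Dube $3,281,400. Sum = $7,426,200.
Difference $7,426,300 − $7,426,200 = +$100 applied to Marchetti: Marchetti becomes $1,554,400.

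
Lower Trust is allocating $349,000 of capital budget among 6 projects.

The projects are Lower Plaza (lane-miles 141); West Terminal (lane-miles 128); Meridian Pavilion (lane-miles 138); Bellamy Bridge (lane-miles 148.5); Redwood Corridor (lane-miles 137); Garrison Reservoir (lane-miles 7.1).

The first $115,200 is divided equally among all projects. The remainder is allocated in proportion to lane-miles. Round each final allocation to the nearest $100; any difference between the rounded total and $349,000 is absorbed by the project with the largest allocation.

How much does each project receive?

First tranche $115,200 split equally: $19,200 each.
Remainder $233,800 by lane-miles (total 699.6): Lower Plaza 47,120.93 → $47,100; West Terminal 42,776.44 → $42,800; Meridian Pavilion 46,118.35 → $46,100; Bellamy Bridge 49,627.36 → $49,600; Redwood Corridor 45,784.16 → $45,800; Garrison Reservoir 2,372.76 → $2,400.
Totals: Lower Plaza $19,200 + $47,100 = $66,300; West Terminal $19,200 + $42,800 = $62,000; Meridian Pavilion $19,200 + $46,100 = $65,300; Bellamy Bridge $19,200 + $49,600 = $68,800; Redwood Corridor $19,200 + $45,800 = $65,000; Garrison Reservoir $19,200 + $2,400 = $21,600.

Lower Plaza: $66,300; West Terminal: $62,000; Meridian Pavilion: $65,300; Bellamy Bridge: $68,800; Redwood Corridor: $65,000; Garrison Reservoir: $21,600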